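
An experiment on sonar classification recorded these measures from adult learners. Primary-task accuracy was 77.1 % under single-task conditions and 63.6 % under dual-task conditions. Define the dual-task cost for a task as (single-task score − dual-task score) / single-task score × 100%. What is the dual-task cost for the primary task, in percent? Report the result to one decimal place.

Cost = (77.1 − 63.6) / 77.1 × 100%
     = 13.5000 / 77.1 × 100% = 17.5097%.
≈ 17.5%.

17.5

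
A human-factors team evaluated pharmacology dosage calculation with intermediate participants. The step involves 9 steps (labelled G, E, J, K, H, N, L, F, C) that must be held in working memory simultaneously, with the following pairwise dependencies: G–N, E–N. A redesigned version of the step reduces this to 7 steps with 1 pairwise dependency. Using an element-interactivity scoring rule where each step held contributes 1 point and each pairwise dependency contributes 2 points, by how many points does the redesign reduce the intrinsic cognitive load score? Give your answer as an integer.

Original: 9 × 1 + 2 × 2 = 9 + 4 = 13.
Redesigned: 7 × 1 + 1 × 2 = 7 + 2 = 9.
Reduction = 13 − 9 = 4.

4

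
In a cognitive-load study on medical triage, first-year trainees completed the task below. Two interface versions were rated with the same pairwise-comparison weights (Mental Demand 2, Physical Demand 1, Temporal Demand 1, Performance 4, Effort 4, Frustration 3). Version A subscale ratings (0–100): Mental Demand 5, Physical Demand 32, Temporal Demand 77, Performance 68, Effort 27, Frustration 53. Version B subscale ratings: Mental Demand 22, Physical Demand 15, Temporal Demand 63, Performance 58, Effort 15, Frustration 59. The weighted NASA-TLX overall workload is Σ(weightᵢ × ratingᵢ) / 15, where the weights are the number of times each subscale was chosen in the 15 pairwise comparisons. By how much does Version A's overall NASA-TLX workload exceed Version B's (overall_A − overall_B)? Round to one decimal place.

Version A weighted sum = 2·5 + 1·32 + 1·77 + 4·68 + 4·27 + 3·53 = 10 + 32 + 77 + 272 + 108 + 159 = 658; overall_A = 658/15 = 43.8667.
Version B weighted sum = 2·22 + 1·15 + 1·63 + 4·58 + 4·15 + 3·59 = 44 + 15 + 63 + 232 + 60 + 177 = 591; overall_B = 591/15 = 39.4000.
Difference = 43.8667 − 39.4000 = 4.4667 ≈ 4.5.

4.5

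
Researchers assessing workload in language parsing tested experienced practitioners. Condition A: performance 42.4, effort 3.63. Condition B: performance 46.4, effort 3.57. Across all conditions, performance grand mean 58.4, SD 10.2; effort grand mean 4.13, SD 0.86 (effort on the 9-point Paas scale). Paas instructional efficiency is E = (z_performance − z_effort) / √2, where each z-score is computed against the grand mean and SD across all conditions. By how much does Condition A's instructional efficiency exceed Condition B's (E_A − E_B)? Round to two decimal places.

-0.33

Condition A: z_P = (42.4 − 58.4)/10.2 = -1.5686; z_E = (3.63 − 4.13)/0.86 = -0.5814; E_A = (-1.5686 − (-0.5814))/√2 = -0.6981.
Condition B: z_P = (46.4 − 58.4)/10.2 = -1.1765; z_E = (3.57 − 4.13)/0.86 = -0.6512; E_B = (-1.1765 − (-0.6512))/√2 = -0.3714.
E_A − E_B = -0.6981 − (-0.3714) = -0.3267 ≈ -0.33.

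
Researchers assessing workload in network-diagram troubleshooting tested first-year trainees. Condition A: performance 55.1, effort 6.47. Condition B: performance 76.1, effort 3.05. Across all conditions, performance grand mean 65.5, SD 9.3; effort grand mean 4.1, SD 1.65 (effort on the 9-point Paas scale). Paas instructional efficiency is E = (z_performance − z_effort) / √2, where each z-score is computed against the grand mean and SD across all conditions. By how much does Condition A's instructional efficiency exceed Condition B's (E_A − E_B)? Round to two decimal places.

Condition A: z_P = (55.1 − 65.5)/9.3 = -1.1183; z_E = (6.47 − 4.1)/1.65 = 1.4364; E_A = (-1.1183 − 1.4364)/√2 = -1.8064.
Condition B: z_P = (76.1 − 65.5)/9.3 = 1.1398; z_E = (3.05 − 4.1)/1.65 = -0.6364; E_B = (1.1398 − (-0.6364))/√2 = 1.2560.
E_A − E_B = -1.8064 − 1.2560 = -3.0624 ≈ -3.06.

-3.06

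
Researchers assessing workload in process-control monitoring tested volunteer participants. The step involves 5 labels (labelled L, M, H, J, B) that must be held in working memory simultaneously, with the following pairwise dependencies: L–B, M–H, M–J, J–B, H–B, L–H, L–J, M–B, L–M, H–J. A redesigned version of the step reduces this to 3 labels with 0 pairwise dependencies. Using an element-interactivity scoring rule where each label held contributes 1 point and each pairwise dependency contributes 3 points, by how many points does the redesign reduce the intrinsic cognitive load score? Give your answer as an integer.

32

Original: 5 × 1 + 10 × 3 = 5 + 30 = 35.
Redesigned: 3 × 1 + 0 × 3 = 3 + 0 = 3.
Reduction = 35 − 3 = 32.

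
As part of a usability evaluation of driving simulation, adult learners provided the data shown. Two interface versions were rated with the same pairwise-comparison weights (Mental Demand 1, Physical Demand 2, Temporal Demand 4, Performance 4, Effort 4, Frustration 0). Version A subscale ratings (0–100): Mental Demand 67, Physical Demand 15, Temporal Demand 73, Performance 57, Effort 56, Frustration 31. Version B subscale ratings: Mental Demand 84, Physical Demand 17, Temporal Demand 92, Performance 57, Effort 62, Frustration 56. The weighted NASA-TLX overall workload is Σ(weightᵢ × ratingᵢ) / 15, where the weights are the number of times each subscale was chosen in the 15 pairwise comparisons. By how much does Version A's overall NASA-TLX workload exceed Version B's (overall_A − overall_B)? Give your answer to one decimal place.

Version A weighted sum = 1·67 + 2·15 + 4·73 + 4·57 + 4·56 + 0·31 = 67 + 30 + 292 + 228 + 224 + 0 = 841; overall_A = 841/15 = 56.0667.
Version B weighted sum = 1·84 + 2·17 + 4·92 + 4·57 + 4·62 + 0·56 = 84 + 34 + 368 + 228 + 248 + 0 = 962; overall_B = 962/15 = 64.1333.
Difference = 56.0667 − 64.1333 = -8.0666 ≈ -8.1.

-8.1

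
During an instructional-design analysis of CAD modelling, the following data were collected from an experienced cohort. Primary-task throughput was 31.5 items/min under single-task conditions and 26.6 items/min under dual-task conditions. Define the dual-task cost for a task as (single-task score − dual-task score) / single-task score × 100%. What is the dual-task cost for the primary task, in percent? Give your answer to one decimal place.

15.6

Cost = (31.5 − 26.6) / 31.5 × 100%
     = 4.9000 / 31.5 × 100% = 15.5556%.
≈ 15.6%.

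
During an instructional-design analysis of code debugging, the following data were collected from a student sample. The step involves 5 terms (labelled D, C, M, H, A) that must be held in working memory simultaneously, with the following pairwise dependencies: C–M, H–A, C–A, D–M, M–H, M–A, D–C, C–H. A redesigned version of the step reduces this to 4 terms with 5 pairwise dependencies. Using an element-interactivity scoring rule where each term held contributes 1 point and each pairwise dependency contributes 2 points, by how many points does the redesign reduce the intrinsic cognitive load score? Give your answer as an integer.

7

Original: 5 × 1 + 8 × 2 = 5 + 16 = 21.
Redesigned: 4 × 1 + 5 × 2 = 4 + 10 = 14.
Reduction = 21 − 14 = 7.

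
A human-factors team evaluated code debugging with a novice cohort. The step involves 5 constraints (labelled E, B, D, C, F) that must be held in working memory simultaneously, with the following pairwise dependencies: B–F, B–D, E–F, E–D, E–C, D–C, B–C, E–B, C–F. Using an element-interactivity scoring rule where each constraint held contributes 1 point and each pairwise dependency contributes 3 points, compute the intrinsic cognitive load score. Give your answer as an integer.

32

Count of constraints held simultaneously: 5.
Count of pairwise dependencies listed: 9.
Element contribution: 5 × 1 = 5.
Interaction contribution: 9 × 3 = 27.
Intrinsic load = 5 + 27 = 32.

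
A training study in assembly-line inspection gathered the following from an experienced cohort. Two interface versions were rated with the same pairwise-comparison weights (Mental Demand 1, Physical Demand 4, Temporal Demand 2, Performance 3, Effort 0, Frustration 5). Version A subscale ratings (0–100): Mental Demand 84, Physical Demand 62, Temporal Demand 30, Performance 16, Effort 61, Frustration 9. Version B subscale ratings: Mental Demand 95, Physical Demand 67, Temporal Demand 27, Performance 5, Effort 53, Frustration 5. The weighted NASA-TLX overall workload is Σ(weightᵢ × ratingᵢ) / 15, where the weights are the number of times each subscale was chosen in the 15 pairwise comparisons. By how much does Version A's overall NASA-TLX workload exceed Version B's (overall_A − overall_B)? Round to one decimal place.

1.9

Version A weighted sum = 1·84 + 4·62 + 2·30 + 3·16 + 0·61 + 5·9 = 84 + 248 + 60 + 48 + 0 + 45 = 485; overall_A = 485/15 = 32.3333.
Version B weighted sum = 1·95 + 4·67 + 2·27 + 3·5 + 0·53 + 5·5 = 95 + 268 + 54 + 15 + 0 + 25 = 457; overall_B = 457/15 = 30.4667.
Difference = 32.3333 − 30.4667 = 1.8666 ≈ 1.9.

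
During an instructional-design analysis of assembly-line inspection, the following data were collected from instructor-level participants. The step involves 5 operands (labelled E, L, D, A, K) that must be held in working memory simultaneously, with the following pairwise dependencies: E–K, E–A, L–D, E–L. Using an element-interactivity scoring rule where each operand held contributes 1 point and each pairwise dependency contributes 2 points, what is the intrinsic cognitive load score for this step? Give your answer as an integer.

13

Count of operands held simultaneously: 5.
Count of pairwise dependencies listed: 4.
Element contribution: 5 × 1 = 5.
Interaction contribution: 4 × 2 = 8.
Intrinsic load = 5 + 8 = 13.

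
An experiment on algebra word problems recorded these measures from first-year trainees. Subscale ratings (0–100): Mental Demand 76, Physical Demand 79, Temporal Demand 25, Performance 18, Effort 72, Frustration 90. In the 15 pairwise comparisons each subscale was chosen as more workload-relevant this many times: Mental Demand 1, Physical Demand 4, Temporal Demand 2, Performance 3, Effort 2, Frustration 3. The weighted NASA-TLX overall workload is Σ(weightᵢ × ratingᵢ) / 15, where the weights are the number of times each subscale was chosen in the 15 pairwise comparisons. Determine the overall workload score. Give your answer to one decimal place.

60.7

The tallies are the weights (they sum to 15).
Weighted sum = 1·76 + 4·79 + 2·25 + 3·18 + 2·72 + 3·90
            = 76 + 316 + 50 + 54 + 144 + 270 = 910.
Overall workload = 910 / 15 = 60.6667 ≈ 60.7.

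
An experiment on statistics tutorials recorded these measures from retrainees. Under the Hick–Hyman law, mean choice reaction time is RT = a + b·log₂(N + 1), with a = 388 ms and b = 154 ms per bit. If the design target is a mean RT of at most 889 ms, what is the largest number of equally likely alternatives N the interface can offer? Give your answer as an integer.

8

Set 388 + 154·log₂(N + 1) ≤ 889.
log₂(N + 1) ≤ (889 − 388) / 154 = 3.2532.
N + 1 ≤ 2^3.2532 = 9.5348.
N ≤ 8.5348, so the largest integer N is 8.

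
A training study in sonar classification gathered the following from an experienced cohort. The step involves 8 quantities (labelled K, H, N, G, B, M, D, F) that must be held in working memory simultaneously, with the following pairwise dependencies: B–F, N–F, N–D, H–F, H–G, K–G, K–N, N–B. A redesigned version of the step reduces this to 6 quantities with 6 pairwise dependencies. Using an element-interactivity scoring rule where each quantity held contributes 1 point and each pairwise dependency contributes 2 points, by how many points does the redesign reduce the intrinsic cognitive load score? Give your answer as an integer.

6

Original: 8 × 1 + 8 × 2 = 8 + 16 = 24.
Redesigned: 6 × 1 + 6 × 2 = 6 + 12 = 18.
Reduction = 24 − 18 = 6.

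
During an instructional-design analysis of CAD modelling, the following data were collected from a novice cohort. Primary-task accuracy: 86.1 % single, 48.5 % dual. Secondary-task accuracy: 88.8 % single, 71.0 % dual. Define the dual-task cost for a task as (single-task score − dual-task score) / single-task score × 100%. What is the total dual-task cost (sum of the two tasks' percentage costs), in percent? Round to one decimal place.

63.7

Primary cost = (86.1 − 48.5) / 86.1 × 100% = 43.6702%.
Secondary cost = (88.8 − 71.0) / 88.8 × 100% = 20.0450%.
Total = 43.6702% + 20.0450% = 63.7152% ≈ 63.7%.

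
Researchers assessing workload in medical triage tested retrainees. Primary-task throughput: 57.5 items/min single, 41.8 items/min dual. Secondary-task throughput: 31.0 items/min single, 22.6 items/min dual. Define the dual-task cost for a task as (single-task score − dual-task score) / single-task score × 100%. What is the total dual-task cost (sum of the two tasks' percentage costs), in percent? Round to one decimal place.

Primary cost = (57.5 − 41.8) / 57.5 × 100% = 27.3043%.
Secondary cost = (31.0 − 22.6) / 31.0 × 100% = 27.0968%.
Total = 27.3043% + 27.0968% = 54.4011% ≈ 54.4%.

54.4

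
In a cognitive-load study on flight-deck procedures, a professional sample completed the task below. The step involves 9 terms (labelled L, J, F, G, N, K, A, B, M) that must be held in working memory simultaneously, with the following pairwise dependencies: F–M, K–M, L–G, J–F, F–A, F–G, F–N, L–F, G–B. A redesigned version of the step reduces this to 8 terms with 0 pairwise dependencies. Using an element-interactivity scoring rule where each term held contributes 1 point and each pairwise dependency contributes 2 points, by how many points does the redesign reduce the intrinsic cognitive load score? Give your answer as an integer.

Original: 9 × 1 + 9 × 2 = 9 + 18 = 27.
Redesigned: 8 × 1 + 0 × 2 = 8 + 0 = 8.
Reduction = 27 − 8 = 19.

19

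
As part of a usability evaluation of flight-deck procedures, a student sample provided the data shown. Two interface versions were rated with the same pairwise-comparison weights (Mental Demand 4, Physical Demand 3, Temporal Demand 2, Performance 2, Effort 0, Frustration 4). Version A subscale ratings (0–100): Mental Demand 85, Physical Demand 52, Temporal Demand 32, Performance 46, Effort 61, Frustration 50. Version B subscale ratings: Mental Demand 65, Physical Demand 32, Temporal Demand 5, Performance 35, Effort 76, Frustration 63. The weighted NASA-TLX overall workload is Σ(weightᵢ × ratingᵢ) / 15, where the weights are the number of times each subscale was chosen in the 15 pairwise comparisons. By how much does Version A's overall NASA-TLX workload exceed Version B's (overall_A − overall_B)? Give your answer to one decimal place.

Version A weighted sum = 4·85 + 3·52 + 2·32 + 2·46 + 0·61 + 4·50 = 340 + 156 + 64 + 92 + 0 + 200 = 852; overall_A = 852/15 = 56.8000.
Version B weighted sum = 4·65 + 3·32 + 2·5 + 2·35 + 0·76 + 4·63 = 260 + 96 + 10 + 70 + 0 + 252 = 688; overall_B = 688/15 = 45.8667.
Difference = 56.8000 − 45.8667 = 10.9333 ≈ 10.9.

10.9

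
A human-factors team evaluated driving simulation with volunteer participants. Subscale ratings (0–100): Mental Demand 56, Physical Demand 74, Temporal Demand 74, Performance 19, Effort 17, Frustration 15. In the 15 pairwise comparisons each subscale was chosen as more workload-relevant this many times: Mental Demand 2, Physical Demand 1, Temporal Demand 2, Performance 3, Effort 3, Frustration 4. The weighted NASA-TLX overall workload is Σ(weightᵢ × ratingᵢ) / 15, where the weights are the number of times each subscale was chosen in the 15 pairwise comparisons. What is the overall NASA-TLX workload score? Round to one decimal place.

The tallies are the weights (they sum to 15).
Weighted sum = 2·56 + 1·74 + 2·74 + 3·19 + 3·17 + 4·15
            = 112 + 74 + 148 + 57 + 51 + 60 = 502.
Overall workload = 502 / 15 = 33.4667 ≈ 33.5.

33.5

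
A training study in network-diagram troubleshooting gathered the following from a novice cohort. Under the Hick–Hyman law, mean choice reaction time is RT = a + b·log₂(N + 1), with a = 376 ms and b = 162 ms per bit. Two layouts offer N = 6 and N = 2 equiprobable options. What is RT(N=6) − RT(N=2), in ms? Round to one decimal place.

198.0

RT(6) = 376 + 162·log₂(7) = 376 + 162·2.8074 = 830.7988 ms.
RT(2) = 376 + 162·log₂(3) = 376 + 162·1.5850 = 632.7700 ms.
Difference = 830.7988 − 632.7700 = 198.0288 ≈ 198.0 ms.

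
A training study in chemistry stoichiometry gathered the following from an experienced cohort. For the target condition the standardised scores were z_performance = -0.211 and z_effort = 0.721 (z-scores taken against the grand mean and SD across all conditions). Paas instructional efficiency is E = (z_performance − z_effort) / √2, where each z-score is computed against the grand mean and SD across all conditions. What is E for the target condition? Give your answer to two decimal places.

-0.66

z_P − z_E = -0.211 − 0.721 = -0.9320.
E = -0.9320 / √2 = -0.9320 / 1.41421 = -0.6590 ≈ -0.66.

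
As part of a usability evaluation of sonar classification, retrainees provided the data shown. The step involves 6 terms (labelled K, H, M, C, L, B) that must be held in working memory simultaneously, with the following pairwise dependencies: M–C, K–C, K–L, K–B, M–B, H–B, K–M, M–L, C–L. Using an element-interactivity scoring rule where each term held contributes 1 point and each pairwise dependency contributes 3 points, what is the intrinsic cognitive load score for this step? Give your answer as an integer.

33

Count of terms held simultaneously: 6.
Count of pairwise dependencies listed: 9.
Element contribution: 6 × 1 = 6.
Interaction contribution: 9 × 3 = 27.
Intrinsic load = 6 + 27 = 33.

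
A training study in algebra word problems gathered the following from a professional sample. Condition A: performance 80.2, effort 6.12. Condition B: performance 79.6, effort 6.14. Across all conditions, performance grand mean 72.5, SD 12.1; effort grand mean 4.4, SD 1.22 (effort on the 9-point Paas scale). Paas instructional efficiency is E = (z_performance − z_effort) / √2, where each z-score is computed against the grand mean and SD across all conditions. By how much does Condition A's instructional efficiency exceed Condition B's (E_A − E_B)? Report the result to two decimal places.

0.05

Condition A: z_P = (80.2 − 72.5)/12.1 = 0.6364; z_E = (6.12 − 4.4)/1.22 = 1.4098; E_A = (0.6364 − 1.4098)/√2 = -0.5469.
Condition B: z_P = (79.6 − 72.5)/12.1 = 0.5868; z_E = (6.14 − 4.4)/1.22 = 1.4262; E_B = (0.5868 − 1.4262)/√2 = -0.5935.
E_A − E_B = -0.5469 − (-0.5935) = 0.0466 ≈ 0.05.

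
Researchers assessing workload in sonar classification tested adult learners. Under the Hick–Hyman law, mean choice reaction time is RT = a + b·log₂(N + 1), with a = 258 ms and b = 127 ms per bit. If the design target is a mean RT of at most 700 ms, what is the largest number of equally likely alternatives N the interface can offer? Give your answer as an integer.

Set 258 + 127·log₂(N + 1) ≤ 700.
log₂(N + 1) ≤ (700 − 258) / 127 = 3.4803.
N + 1 ≤ 2^3.4803 = 11.1603.
N ≤ 10.1603, so the largest integer N is 10.

10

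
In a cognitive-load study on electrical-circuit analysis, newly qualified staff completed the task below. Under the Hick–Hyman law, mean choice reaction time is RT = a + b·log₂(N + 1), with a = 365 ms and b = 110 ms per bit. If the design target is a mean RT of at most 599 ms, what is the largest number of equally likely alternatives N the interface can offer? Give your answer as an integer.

Set 365 + 110·log₂(N + 1) ≤ 599.
log₂(N + 1) ≤ (599 − 365) / 110 = 2.1273.
N + 1 ≤ 2^2.1273 = 4.3690.
N ≤ 3.3690, so the largest integer N is 3.

3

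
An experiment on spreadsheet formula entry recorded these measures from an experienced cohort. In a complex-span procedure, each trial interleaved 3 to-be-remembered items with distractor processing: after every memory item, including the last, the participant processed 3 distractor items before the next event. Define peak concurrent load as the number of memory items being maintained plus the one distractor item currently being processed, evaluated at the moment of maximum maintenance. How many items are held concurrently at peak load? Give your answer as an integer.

4

Maintenance is greatest during the distractor(s) after memory item 3: all 3 memory items are being held.
One distractor item is concurrently being processed.
Peak concurrent load = 3 + 1 = 4 items.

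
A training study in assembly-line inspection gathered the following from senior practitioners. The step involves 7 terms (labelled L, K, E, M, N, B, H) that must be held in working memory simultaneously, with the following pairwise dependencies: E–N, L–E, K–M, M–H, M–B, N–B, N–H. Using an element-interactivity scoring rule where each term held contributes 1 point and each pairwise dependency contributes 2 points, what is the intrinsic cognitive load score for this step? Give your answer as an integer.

21

Count of terms held simultaneously: 7.
Count of pairwise dependencies listed: 7.
Element contribution: 7 × 1 = 7.
Interaction contribution: 7 × 2 = 14.
Intrinsic load = 7 + 14 = 21.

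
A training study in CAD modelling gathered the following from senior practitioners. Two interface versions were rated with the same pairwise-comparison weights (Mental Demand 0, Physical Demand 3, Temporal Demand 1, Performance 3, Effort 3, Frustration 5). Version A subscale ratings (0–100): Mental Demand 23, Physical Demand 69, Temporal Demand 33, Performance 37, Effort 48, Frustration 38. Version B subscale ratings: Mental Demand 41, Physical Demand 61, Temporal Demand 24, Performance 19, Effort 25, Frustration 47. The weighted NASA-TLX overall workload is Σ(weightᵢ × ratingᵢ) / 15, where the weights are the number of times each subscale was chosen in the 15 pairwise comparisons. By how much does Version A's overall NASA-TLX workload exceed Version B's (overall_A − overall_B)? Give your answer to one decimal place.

Version A weighted sum = 0·23 + 3·69 + 1·33 + 3·37 + 3·48 + 5·38 = 0 + 207 + 33 + 111 + 144 + 190 = 685; overall_A = 685/15 = 45.6667.
Version B weighted sum = 0·41 + 3·61 + 1·24 + 3·19 + 3·25 + 5·47 = 0 + 183 + 24 + 57 + 75 + 235 = 574; overall_B = 574/15 = 38.2667.
Difference = 45.6667 − 38.2667 = 7.4000 ≈ 7.4.

7.4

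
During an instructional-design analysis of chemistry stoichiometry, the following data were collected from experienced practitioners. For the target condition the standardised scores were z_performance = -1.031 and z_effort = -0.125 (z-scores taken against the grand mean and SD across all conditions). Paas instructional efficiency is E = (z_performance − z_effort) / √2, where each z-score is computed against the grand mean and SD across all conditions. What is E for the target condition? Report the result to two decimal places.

z_P − z_E = -1.031 − (-0.125) = -0.9060.
E = -0.9060 / √2 = -0.9060 / 1.41421 = -0.6406 ≈ -0.64.

-0.64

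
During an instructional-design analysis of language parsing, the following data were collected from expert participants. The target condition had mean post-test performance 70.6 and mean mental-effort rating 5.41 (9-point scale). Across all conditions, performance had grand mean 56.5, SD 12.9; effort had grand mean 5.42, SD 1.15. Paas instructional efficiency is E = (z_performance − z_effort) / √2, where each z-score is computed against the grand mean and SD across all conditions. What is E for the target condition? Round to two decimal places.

0.78

z_performance = (70.6 − 56.5) / 12.9 = 14.1000 / 12.9 = 1.0930.
z_effort = (5.41 − 5.42) / 1.15 = -0.0100 / 1.15 = -0.0087.
z_P − z_E = 1.0930 − (-0.0087) = 1.1017.
E = 1.1017 / √2 = 1.1017 / 1.41421 = 0.7790 ≈ 0.78.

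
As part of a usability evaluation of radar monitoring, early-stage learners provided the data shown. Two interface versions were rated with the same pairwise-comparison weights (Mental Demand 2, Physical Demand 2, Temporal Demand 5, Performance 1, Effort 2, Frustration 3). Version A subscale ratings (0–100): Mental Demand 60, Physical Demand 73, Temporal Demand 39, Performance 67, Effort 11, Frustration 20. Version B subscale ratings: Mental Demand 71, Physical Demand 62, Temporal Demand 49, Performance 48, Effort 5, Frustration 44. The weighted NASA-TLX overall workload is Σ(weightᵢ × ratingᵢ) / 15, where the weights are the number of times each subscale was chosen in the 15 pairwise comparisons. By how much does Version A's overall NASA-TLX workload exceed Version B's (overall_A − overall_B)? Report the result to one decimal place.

-6.1

Version A weighted sum = 2·60 + 2·73 + 5·39 + 1·67 + 2·11 + 3·20 = 120 + 146 + 195 + 67 + 22 + 60 = 610; overall_A = 610/15 = 40.6667.
Version B weighted sum = 2·71 + 2·62 + 5·49 + 1·48 + 2·5 + 3·44 = 142 + 124 + 245 + 48 + 10 + 132 = 701; overall_B = 701/15 = 46.7333.
Difference = 40.6667 − 46.7333 = -6.0666 ≈ -6.1.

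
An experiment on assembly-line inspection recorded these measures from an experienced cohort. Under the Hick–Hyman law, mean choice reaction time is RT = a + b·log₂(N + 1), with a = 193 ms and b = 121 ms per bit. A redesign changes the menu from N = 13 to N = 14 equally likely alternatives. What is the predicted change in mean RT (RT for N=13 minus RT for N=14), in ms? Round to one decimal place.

-12.0

RT(13) = 193 + 121·log₂(14) = 193 + 121·3.8074 = 653.6954 ms.
RT(14) = 193 + 121·log₂(15) = 193 + 121·3.9069 = 665.7349 ms.
Difference = 653.6954 − 665.7349 = -12.0395 ≈ -12.0 ms.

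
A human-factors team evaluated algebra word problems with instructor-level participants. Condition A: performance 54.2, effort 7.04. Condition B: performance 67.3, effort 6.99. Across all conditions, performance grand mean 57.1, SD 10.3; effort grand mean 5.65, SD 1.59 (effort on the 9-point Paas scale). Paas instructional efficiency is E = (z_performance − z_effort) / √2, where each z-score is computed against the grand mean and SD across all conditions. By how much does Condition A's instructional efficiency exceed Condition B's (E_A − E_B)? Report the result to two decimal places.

Condition A: z_P = (54.2 − 57.1)/10.3 = -0.2816; z_E = (7.04 − 5.65)/1.59 = 0.8742; E_A = (-0.2816 − 0.8742)/√2 = -0.8173.
Condition B: z_P = (67.3 − 57.1)/10.3 = 0.9903; z_E = (6.99 − 5.65)/1.59 = 0.8428; E_B = (0.9903 − 0.8428)/√2 = 0.1043.
E_A − E_B = -0.8173 − 0.1043 = -0.9216 ≈ -0.92.

-0.92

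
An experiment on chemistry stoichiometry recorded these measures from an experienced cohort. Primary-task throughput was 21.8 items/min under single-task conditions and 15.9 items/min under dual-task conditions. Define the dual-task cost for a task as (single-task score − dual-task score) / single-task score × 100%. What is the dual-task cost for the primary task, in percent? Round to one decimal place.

Cost = (21.8 − 15.9) / 21.8 × 100%
     = 5.9000 / 21.8 × 100% = 27.0642%.
≈ 27.1%.

27.1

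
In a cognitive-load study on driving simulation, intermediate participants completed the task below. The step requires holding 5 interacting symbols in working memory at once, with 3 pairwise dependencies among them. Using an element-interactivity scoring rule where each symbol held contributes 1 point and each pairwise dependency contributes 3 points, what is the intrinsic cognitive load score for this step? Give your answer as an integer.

Element contribution: 5 × 1 = 5.
Interaction contribution: 3 × 3 = 9.
Intrinsic load = 5 + 9 = 14.

14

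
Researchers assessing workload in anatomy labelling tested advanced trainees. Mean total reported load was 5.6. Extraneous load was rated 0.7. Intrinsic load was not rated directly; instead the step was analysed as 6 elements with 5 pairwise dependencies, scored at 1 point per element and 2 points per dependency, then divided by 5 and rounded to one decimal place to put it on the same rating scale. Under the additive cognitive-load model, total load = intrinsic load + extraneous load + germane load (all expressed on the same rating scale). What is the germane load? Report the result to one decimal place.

Intrinsic (element-interactivity): (6 × 1 + 5 × 2) / 5 = 16 / 5 = 3.2000 → 3.2.
germane load = total − intrinsic − extraneous
             = 5.6 − 3.2 − 0.7 = 1.7.

1.7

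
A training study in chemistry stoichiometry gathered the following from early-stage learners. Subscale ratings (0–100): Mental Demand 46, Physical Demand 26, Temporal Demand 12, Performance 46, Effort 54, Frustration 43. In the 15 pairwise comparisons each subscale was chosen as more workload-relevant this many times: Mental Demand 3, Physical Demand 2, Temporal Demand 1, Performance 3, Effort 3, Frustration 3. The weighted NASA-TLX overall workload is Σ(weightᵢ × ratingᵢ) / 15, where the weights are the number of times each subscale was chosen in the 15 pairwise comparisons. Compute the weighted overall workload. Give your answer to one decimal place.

The tallies are the weights (they sum to 15).
Weighted sum = 3·46 + 2·26 + 1·12 + 3·46 + 3·54 + 3·43
            = 138 + 52 + 12 + 138 + 162 + 129 = 631.
Overall workload = 631 / 15 = 42.0667 ≈ 42.1.

42.1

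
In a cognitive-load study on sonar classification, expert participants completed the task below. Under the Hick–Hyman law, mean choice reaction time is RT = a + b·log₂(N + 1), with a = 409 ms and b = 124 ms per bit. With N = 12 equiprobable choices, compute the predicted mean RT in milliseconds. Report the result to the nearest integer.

868

log₂(12 + 1) = log₂(13) = 3.7004.
RT = 409 + 124 × 3.7004 = 409 + 458.8496 = 867.8496 ms.
≈ 868 ms.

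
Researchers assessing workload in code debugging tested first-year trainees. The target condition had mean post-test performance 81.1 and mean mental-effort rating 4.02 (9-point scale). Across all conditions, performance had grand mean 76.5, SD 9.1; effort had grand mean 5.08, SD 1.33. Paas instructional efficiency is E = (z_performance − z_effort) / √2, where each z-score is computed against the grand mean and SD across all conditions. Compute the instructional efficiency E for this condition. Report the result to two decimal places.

0.92

z_performance = (81.1 − 76.5) / 9.1 = 4.6000 / 9.1 = 0.5055.
z_effort = (4.02 − 5.08) / 1.33 = -1.0600 / 1.33 = -0.7970.
z_P − z_E = 0.5055 − (-0.7970) = 1.3025.
E = 1.3025 / √2 = 1.3025 / 1.41421 = 0.9210 ≈ 0.92.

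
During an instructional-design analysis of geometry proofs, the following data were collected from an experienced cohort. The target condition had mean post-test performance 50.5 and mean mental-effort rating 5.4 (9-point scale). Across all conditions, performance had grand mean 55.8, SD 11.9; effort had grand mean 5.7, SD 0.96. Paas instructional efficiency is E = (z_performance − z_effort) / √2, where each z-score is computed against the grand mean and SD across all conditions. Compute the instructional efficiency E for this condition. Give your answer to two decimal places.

z_performance = (50.5 − 55.8) / 11.9 = -5.3000 / 11.9 = -0.4454.
z_effort = (5.4 − 5.7) / 0.96 = -0.3000 / 0.96 = -0.3125.
z_P − z_E = -0.4454 − (-0.3125) = -0.1329.
E = -0.1329 / √2 = -0.1329 / 1.41421 = -0.0940 ≈ -0.09.

-0.09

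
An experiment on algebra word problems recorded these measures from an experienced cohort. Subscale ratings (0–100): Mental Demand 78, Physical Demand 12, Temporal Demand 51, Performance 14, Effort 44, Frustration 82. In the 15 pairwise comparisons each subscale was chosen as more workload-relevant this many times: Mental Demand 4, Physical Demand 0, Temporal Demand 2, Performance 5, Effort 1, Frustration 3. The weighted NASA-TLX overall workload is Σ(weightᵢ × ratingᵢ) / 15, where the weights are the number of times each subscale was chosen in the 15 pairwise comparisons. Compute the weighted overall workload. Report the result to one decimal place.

The tallies are the weights (they sum to 15).
Weighted sum = 4·78 + 0·12 + 2·51 + 5·14 + 1·44 + 3·82
            = 312 + 0 + 102 + 70 + 44 + 246 = 774.
Overall workload = 774 / 15 = 51.6000 ≈ 51.6.

51.6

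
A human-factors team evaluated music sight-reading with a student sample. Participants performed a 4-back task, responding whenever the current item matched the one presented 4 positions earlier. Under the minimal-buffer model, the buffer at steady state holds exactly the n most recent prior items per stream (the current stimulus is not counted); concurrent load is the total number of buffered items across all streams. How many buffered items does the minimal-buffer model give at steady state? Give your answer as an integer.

4

The buffer holds the 4 most recent prior items.
Steady-state concurrent load = 4 items.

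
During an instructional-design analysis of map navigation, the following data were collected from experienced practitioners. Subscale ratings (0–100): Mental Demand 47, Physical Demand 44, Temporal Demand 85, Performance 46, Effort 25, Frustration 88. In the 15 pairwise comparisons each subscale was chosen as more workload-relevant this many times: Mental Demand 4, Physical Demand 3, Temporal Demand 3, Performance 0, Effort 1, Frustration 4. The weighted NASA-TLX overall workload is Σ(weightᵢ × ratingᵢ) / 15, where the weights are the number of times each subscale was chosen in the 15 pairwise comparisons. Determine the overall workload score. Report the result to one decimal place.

The tallies are the weights (they sum to 15).
Weighted sum = 4·47 + 3·44 + 3·85 + 0·46 + 1·25 + 4·88
            = 188 + 132 + 255 + 0 + 25 + 352 = 952.
Overall workload = 952 / 15 = 63.4667 ≈ 63.5.

63.5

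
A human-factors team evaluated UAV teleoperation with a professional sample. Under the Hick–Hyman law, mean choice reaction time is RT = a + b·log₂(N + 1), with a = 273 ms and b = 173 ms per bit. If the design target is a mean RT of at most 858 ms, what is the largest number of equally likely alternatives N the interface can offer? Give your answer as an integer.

9

Set 273 + 173·log₂(N + 1) ≤ 858.
log₂(N + 1) ≤ (858 − 273) / 173 = 3.3815.
N + 1 ≤ 2^3.3815 = 10.4216.
N ≤ 9.4216, so the largest integer N is 9.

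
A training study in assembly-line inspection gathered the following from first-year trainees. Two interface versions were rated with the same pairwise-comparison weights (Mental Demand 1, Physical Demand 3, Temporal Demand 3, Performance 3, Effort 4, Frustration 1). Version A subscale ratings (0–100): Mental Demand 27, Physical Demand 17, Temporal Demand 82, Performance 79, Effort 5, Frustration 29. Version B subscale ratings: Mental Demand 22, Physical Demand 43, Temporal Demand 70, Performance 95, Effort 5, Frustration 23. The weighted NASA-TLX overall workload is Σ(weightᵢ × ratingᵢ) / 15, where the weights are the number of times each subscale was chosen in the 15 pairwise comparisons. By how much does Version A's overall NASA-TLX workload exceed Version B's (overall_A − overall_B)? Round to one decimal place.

-5.3

Version A weighted sum = 1·27 + 3·17 + 3·82 + 3·79 + 4·5 + 1·29 = 27 + 51 + 246 + 237 + 20 + 29 = 610; overall_A = 610/15 = 40.6667.
Version B weighted sum = 1·22 + 3·43 + 3·70 + 3·95 + 4·5 + 1·23 = 22 + 129 + 210 + 285 + 20 + 23 = 689; overall_B = 689/15 = 45.9333.
Difference = 40.6667 − 45.9333 = -5.2666 ≈ -5.3.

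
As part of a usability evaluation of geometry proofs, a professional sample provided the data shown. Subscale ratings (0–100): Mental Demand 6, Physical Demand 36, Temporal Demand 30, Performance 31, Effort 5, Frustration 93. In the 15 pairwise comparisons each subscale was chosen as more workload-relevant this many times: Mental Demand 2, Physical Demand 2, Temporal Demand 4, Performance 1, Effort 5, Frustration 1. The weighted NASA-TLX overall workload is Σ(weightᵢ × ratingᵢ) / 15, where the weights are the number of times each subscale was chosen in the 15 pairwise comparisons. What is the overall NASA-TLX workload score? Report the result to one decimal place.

23.5

The tallies are the weights (they sum to 15).
Weighted sum = 2·6 + 2·36 + 4·30 + 1·31 + 5·5 + 1·93
            = 12 + 72 + 120 + 31 + 25 + 93 = 353.
Overall workload = 353 / 15 = 23.5333 ≈ 23.5.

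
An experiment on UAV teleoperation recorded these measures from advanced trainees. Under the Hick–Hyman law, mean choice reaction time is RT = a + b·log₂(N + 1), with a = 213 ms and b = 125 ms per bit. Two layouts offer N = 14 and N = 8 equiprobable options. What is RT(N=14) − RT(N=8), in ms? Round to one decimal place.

92.1

RT(14) = 213 + 125·log₂(15) = 213 + 125·3.9069 = 701.3625 ms.
RT(8) = 213 + 125·log₂(9) = 213 + 125·3.1699 = 609.2375 ms.
Difference = 701.3625 − 609.2375 = 92.1250 ≈ 92.1 ms.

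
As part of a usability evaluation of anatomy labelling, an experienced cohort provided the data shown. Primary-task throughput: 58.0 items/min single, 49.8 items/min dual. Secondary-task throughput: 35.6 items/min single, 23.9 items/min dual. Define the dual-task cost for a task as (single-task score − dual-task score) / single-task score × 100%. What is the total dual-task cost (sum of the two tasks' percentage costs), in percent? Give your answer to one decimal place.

47.0

Primary cost = (58.0 − 49.8) / 58.0 × 100% = 14.1379%.
Secondary cost = (35.6 − 23.9) / 35.6 × 100% = 32.8652%.
Total = 14.1379% + 32.8652% = 47.0031% ≈ 47.0%.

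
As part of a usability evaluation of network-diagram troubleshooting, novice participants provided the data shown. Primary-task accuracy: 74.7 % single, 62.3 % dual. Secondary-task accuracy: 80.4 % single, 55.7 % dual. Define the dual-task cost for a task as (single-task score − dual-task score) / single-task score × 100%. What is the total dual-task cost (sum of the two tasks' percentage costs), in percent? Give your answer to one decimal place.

Primary cost = (74.7 − 62.3) / 74.7 × 100% = 16.5997%.
Secondary cost = (80.4 − 55.7) / 80.4 × 100% = 30.7214%.
Total = 16.5997% + 30.7214% = 47.3211% ≈ 47.3%.

47.3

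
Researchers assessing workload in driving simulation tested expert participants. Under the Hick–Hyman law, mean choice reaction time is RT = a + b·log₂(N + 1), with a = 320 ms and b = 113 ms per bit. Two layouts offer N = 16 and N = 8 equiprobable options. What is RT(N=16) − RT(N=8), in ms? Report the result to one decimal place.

RT(16) = 320 + 113·log₂(17) = 320 + 113·4.0875 = 781.8875 ms.
RT(8) = 320 + 113·log₂(9) = 320 + 113·3.1699 = 678.1987 ms.
Difference = 781.8875 − 678.1987 = 103.6888 ≈ 103.7 ms.

103.7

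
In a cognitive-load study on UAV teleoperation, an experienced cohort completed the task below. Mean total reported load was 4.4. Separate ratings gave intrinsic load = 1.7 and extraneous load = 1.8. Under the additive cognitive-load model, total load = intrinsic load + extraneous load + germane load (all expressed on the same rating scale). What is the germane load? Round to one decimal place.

germane load = total − intrinsic − extraneous
             = 4.4 − 1.7 − 1.8 = 0.9.

0.9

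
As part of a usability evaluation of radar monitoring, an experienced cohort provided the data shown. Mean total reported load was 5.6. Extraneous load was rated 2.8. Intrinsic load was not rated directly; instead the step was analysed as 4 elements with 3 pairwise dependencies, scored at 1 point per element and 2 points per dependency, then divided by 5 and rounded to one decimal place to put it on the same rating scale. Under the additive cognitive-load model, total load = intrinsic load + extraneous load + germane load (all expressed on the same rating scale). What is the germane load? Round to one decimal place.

0.8

Intrinsic (element-interactivity): (4 × 1 + 3 × 2) / 5 = 10 / 5 = 2.0000 → 2.0.
germane load = total − intrinsic − extraneous
             = 5.6 − 2.0 − 2.8 = 0.8.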